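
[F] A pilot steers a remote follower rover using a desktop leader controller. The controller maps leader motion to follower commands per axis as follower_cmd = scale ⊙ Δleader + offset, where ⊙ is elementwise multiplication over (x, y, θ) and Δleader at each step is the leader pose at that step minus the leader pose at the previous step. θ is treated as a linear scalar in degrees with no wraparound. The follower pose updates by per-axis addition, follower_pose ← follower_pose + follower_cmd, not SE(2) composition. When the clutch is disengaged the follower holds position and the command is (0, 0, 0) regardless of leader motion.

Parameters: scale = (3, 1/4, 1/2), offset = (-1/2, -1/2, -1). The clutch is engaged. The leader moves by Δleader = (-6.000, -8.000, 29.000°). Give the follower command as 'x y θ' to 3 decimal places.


-18.500 -2.500 13.500

axis x: 3·-6.000 + -1/2 = -18.500
axis y: 1/4·-8.000 + -1/2 = -2.500
axis θ: 1/2·29.000 + -1 = 13.500


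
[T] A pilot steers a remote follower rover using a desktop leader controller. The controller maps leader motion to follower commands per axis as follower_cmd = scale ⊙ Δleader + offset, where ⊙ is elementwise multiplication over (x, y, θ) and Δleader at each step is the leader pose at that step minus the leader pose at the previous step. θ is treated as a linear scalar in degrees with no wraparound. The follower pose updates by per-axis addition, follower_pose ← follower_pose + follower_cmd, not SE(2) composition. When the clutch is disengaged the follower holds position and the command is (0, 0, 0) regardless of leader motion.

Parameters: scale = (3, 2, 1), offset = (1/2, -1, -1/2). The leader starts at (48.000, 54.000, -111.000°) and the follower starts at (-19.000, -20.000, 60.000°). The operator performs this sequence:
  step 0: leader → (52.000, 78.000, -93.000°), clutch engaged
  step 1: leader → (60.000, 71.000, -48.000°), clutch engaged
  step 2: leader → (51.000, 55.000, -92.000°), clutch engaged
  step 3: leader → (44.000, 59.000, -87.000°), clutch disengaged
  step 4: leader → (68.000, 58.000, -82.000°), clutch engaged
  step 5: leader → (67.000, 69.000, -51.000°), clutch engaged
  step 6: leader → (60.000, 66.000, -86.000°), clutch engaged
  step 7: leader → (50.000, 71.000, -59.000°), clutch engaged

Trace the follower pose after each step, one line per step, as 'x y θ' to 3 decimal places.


-6.500 27.000 77.500
18.000 12.000 122.000
-8.500 -21.000 77.500
-8.500 -21.000 77.500
64.000 -24.000 82.000
61.500 -3.000 112.500
41.000 -10.000 77.000
11.500 -1.000 103.500

step 0: Δleader=(4.000, 24.000, 18.000°), engaged; cmd=(12.500, 47.000, 17.500°) → follower=(-6.500, 27.000, 77.500°)
step 1: Δleader=(8.000, -7.000, 45.000°), engaged; cmd=(24.500, -15.000, 44.500°) → follower=(18.000, 12.000, 122.000°)
step 2: Δleader=(-9.000, -16.000, -44.000°), engaged; cmd=(-26.500, -33.000, -44.500°) → follower=(-8.500, -21.000, 77.500°)
step 3: Δleader=(-7.000, 4.000, 5.000°), disengaged; cmd=(0,0,0) → follower holds at (-8.500, -21.000, 77.500°)
step 4: Δleader=(24.000, -1.000, 5.000°), engaged; cmd=(72.500, -3.000, 4.500°) → follower=(64.000, -24.000, 82.000°)
step 5: Δleader=(-1.000, 11.000, 31.000°), engaged; cmd=(-2.500, 21.000, 30.500°) → follower=(61.500, -3.000, 112.500°)
step 6: Δleader=(-7.000, -3.000, -35.000°), engaged; cmd=(-20.500, -7.000, -35.500°) → follower=(41.000, -10.000, 77.000°)
step 7: Δleader=(-10.000, 5.000, 27.000°), engaged; cmd=(-29.500, 9.000, 26.500°) → follower=(11.500, -1.000, 103.500°)


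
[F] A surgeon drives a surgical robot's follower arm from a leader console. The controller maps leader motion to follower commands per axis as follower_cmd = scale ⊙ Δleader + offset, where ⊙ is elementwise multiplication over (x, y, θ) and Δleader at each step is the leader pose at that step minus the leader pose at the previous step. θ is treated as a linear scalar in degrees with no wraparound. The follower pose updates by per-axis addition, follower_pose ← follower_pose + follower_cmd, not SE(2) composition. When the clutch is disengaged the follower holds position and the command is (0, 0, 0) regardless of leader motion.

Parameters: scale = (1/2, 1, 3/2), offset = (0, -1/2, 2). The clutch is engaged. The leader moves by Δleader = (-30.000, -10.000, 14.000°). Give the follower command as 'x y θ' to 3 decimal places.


-15.000 -10.500 23.000

axis x: 1/2·-30.000 + 0 = -15.000
axis y: 1·-10.000 + -1/2 = -10.500
axis θ: 3/2·14.000 + 2 = 23.000


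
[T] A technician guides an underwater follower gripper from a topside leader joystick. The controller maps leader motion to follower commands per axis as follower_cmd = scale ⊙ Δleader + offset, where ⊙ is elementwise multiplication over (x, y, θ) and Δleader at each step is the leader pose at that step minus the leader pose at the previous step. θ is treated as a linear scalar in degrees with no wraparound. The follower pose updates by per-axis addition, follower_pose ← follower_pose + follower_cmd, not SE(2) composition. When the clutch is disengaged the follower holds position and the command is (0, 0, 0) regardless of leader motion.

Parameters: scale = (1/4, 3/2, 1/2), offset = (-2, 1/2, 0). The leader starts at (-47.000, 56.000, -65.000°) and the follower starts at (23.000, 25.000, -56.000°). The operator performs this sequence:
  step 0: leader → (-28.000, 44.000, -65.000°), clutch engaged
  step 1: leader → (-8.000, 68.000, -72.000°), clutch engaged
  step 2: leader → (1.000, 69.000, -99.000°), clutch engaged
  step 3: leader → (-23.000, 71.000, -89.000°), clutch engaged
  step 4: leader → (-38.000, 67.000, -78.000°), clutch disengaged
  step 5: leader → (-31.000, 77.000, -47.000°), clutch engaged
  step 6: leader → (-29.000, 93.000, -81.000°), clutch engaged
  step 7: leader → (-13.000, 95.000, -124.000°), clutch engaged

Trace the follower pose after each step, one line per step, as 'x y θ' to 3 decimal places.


step 0: Δleader=(19.000, -12.000, 0.000°), engaged; cmd=(2.750, -17.500, 0.000°) → follower=(25.750, 7.500, -56.000°)
step 1: Δleader=(20.000, 24.000, -7.000°), engaged; cmd=(3.000, 36.500, -3.500°) → follower=(28.750, 44.000, -59.500°)
step 2: Δleader=(9.000, 1.000, -27.000°), engaged; cmd=(0.250, 2.000, -13.500°) → follower=(29.000, 46.000, -73.000°)
step 3: Δleader=(-24.000, 2.000, 10.000°), engaged; cmd=(-8.000, 3.500, 5.000°) → follower=(21.000, 49.500, -68.000°)
step 4: Δleader=(-15.000, -4.000, 11.000°), disengaged; cmd=(0,0,0) → follower holds at (21.000, 49.500, -68.000°)
step 5: Δleader=(7.000, 10.000, 31.000°), engaged; cmd=(-0.250, 15.500, 15.500°) → follower=(20.750, 65.000, -52.500°)
step 6: Δleader=(2.000, 16.000, -34.000°), engaged; cmd=(-1.500, 24.500, -17.000°) → follower=(19.250, 89.500, -69.500°)
step 7: Δleader=(16.000, 2.000, -43.000°), engaged; cmd=(2.000, 3.500, -21.500°) → follower=(21.250, 93.000, -91.000°)

25.750 7.500 -56.000
28.750 44.000 -59.500
29.000 46.000 -73.000
21.000 49.500 -68.000
21.000 49.500 -68.000
20.750 65.000 -52.500
19.250 89.500 -69.500
21.250 93.000 -91.000


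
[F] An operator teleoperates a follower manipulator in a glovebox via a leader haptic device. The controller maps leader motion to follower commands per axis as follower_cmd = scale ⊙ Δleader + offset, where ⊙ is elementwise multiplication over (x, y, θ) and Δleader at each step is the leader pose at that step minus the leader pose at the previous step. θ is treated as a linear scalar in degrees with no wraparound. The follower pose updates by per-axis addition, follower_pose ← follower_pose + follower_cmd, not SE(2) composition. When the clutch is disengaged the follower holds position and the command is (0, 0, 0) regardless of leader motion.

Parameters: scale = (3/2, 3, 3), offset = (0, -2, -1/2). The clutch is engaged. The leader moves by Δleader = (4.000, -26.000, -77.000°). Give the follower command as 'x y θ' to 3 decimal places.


6.000 -80.000 -231.500

axis x: 3/2·4.000 + 0 = 6.000
axis y: 3·-26.000 + -2 = -80.000
axis θ: 3·-77.000 + -1/2 = -231.500


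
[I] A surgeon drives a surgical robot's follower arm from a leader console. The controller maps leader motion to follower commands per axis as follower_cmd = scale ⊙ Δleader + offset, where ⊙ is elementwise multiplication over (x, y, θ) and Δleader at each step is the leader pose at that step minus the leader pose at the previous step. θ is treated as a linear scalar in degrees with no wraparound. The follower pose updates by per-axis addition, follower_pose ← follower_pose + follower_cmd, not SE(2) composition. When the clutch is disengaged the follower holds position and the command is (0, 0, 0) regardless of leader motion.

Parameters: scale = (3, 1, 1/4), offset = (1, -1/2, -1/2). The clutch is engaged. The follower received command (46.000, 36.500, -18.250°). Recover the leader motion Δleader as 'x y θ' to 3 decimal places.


axis x: (46.000 − 1) / (3) = 15.000
axis y: (36.500 − -1/2) / (1) = 37.000
axis θ: (-18.250 − -1/2) / (1/4) = -71.000

15.000 37.000 -71.000


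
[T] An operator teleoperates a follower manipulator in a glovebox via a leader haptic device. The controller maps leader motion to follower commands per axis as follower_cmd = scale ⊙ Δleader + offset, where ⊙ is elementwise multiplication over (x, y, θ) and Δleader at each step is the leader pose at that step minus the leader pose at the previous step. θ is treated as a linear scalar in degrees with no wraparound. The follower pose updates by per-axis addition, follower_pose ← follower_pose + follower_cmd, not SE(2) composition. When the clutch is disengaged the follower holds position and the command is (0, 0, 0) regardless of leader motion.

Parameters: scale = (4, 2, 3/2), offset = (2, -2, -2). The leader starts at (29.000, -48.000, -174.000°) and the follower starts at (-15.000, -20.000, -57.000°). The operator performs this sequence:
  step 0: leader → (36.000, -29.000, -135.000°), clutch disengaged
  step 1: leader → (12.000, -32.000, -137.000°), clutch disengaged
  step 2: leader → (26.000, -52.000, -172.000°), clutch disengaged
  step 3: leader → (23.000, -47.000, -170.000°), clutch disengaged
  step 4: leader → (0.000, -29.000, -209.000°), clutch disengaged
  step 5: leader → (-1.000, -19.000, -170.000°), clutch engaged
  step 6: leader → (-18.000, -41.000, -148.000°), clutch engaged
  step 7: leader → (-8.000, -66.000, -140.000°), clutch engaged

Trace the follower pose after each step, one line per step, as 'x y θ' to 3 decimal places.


-15.000 -20.000 -57.000
-15.000 -20.000 -57.000
-15.000 -20.000 -57.000
-15.000 -20.000 -57.000
-15.000 -20.000 -57.000
-17.000 -2.000 -0.500
-83.000 -48.000 30.500
-41.000 -100.000 40.500

step 0: Δleader=(7.000, 19.000, 39.000°), disengaged; cmd=(0,0,0) → follower holds at (-15.000, -20.000, -57.000°)
step 1: Δleader=(-24.000, -3.000, -2.000°), disengaged; cmd=(0,0,0) → follower holds at (-15.000, -20.000, -57.000°)
step 2: Δleader=(14.000, -20.000, -35.000°), disengaged; cmd=(0,0,0) → follower holds at (-15.000, -20.000, -57.000°)
step 3: Δleader=(-3.000, 5.000, 2.000°), disengaged; cmd=(0,0,0) → follower holds at (-15.000, -20.000, -57.000°)
step 4: Δleader=(-23.000, 18.000, -39.000°), disengaged; cmd=(0,0,0) → follower holds at (-15.000, -20.000, -57.000°)
step 5: Δleader=(-1.000, 10.000, 39.000°), engaged; cmd=(-2.000, 18.000, 56.500°) → follower=(-17.000, -2.000, -0.500°)
step 6: Δleader=(-17.000, -22.000, 22.000°), engaged; cmd=(-66.000, -46.000, 31.000°) → follower=(-83.000, -48.000, 30.500°)
step 7: Δleader=(10.000, -25.000, 8.000°), engaged; cmd=(42.000, -52.000, 10.000°) → follower=(-41.000, -100.000, 40.500°)


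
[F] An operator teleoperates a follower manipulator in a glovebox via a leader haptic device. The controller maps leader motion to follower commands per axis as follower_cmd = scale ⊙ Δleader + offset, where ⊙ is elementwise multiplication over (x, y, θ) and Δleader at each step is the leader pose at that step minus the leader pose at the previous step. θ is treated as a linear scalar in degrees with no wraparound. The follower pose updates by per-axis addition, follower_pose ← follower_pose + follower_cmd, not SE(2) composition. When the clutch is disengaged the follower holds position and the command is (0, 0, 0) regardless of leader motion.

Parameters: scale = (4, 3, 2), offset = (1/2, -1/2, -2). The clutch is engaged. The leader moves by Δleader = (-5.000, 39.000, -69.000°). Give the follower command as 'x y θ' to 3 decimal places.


axis x: 4·-5.000 + 1/2 = -19.500
axis y: 3·39.000 + -1/2 = 116.500
axis θ: 2·-69.000 + -2 = -140.000

-19.500 116.500 -140.000


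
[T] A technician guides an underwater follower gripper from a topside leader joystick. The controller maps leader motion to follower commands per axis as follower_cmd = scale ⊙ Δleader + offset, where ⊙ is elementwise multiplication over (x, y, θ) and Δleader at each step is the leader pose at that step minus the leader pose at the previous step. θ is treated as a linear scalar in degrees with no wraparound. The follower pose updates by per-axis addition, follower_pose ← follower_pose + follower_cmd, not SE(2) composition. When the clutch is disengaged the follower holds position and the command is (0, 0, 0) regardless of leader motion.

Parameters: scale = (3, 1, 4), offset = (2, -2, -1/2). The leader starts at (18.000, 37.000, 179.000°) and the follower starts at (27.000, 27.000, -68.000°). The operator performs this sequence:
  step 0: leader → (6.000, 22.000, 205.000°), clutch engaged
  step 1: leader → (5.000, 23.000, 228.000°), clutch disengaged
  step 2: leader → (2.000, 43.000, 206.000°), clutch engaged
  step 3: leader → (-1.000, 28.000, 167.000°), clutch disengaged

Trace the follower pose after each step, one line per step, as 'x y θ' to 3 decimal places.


step 0: Δleader=(-12.000, -15.000, 26.000°), engaged; cmd=(-34.000, -17.000, 103.500°) → follower=(-7.000, 10.000, 35.500°)
step 1: Δleader=(-1.000, 1.000, 23.000°), disengaged; cmd=(0,0,0) → follower holds at (-7.000, 10.000, 35.500°)
step 2: Δleader=(-3.000, 20.000, -22.000°), engaged; cmd=(-7.000, 18.000, -88.500°) → follower=(-14.000, 28.000, -53.000°)
step 3: Δleader=(-3.000, -15.000, -39.000°), disengaged; cmd=(0,0,0) → follower holds at (-14.000, 28.000, -53.000°)

-7.000 10.000 35.500
-7.000 10.000 35.500
-14.000 28.000 -53.000
-14.000 28.000 -53.000


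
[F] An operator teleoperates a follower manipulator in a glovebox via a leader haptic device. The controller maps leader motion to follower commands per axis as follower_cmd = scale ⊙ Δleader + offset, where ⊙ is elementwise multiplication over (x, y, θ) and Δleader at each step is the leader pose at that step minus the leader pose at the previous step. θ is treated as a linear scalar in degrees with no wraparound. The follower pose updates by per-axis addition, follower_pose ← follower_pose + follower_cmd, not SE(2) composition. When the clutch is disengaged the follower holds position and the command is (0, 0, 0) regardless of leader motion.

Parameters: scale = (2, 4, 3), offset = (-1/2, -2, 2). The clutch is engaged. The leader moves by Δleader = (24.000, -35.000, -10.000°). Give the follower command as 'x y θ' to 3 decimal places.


47.500 -142.000 -28.000

axis x: 2·24.000 + -1/2 = 47.500
axis y: 4·-35.000 + -2 = -142.000
axis θ: 3·-10.000 + 2 = -28.000


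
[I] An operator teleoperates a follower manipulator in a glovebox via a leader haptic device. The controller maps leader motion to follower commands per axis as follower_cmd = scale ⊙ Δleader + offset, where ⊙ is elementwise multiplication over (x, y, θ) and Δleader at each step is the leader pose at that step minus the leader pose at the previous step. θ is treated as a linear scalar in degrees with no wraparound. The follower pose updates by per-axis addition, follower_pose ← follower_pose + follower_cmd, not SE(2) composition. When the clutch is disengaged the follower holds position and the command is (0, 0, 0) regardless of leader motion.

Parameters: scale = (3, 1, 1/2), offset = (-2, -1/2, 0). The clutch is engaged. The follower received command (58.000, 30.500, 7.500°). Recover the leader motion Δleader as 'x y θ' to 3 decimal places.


axis x: (58.000 − -2) / (3) = 20.000
axis y: (30.500 − -1/2) / (1) = 31.000
axis θ: (7.500 − 0) / (1/2) = 15.000

20.000 31.000 15.000


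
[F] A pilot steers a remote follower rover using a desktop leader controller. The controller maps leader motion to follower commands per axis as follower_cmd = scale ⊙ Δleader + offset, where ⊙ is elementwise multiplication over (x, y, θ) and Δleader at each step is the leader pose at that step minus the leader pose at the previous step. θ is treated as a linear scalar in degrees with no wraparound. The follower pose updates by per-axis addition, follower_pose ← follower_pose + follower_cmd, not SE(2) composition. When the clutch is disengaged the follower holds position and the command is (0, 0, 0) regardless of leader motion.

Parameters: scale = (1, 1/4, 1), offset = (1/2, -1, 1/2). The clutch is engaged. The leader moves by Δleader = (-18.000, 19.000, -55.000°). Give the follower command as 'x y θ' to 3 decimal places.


axis x: 1·-18.000 + 1/2 = -17.500
axis y: 1/4·19.000 + -1 = 3.750
axis θ: 1·-55.000 + 1/2 = -54.500

-17.500 3.750 -54.500


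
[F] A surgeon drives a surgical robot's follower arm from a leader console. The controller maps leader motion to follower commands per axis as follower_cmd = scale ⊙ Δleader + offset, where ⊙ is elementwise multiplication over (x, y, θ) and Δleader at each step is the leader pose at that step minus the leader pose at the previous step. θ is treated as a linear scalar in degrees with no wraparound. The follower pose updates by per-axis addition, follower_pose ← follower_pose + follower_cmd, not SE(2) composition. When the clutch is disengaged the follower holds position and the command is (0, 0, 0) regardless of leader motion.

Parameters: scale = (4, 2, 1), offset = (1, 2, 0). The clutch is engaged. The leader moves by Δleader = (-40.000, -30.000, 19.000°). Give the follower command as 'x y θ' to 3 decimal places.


-159.000 -58.000 19.000

axis x: 4·-40.000 + 1 = -159.000
axis y: 2·-30.000 + 2 = -58.000
axis θ: 1·19.000 + 0 = 19.000


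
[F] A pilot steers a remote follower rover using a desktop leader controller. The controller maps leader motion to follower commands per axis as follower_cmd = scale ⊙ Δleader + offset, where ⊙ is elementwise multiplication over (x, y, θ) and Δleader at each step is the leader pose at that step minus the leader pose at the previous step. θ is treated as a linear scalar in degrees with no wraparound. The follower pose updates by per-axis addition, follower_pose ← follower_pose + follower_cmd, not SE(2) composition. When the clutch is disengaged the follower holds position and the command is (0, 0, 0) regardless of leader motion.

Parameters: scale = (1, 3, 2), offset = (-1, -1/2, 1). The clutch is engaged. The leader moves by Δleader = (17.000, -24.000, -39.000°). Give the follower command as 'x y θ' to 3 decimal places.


axis x: 1·17.000 + -1 = 16.000
axis y: 3·-24.000 + -1/2 = -72.500
axis θ: 2·-39.000 + 1 = -77.000

16.000 -72.500 -77.000


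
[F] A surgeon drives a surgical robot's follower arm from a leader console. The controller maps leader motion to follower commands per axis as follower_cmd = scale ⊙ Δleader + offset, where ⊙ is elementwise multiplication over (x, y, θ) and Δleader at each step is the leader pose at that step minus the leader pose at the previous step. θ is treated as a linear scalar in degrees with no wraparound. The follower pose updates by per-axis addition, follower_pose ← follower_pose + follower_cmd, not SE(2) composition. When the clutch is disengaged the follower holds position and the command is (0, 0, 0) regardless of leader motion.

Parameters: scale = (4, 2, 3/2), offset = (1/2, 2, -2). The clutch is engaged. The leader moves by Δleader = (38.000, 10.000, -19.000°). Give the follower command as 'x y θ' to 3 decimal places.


152.500 22.000 -30.500

axis x: 4·38.000 + 1/2 = 152.500
axis y: 2·10.000 + 2 = 22.000
axis θ: 3/2·-19.000 + -2 = -30.500


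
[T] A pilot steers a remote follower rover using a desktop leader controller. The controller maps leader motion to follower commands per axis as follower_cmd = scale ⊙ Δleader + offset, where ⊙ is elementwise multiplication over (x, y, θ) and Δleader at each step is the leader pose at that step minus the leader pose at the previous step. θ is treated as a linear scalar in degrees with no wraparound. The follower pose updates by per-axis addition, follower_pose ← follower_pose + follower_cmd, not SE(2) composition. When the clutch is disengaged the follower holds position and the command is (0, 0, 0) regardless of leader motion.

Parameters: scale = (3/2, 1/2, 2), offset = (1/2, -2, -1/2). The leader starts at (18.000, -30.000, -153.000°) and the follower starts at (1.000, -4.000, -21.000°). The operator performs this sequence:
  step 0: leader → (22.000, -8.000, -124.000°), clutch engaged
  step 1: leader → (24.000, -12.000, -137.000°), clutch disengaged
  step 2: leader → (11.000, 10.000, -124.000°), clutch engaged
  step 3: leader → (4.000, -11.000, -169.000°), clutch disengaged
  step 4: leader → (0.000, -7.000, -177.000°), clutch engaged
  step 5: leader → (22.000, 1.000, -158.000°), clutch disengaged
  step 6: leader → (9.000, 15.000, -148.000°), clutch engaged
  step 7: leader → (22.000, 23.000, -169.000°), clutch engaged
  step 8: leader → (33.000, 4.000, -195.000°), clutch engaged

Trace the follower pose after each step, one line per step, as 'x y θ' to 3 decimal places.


step 0: Δleader=(4.000, 22.000, 29.000°), engaged; cmd=(6.500, 9.000, 57.500°) → follower=(7.500, 5.000, 36.500°)
step 1: Δleader=(2.000, -4.000, -13.000°), disengaged; cmd=(0,0,0) → follower holds at (7.500, 5.000, 36.500°)
step 2: Δleader=(-13.000, 22.000, 13.000°), engaged; cmd=(-19.000, 9.000, 25.500°) → follower=(-11.500, 14.000, 62.000°)
step 3: Δleader=(-7.000, -21.000, -45.000°), disengaged; cmd=(0,0,0) → follower holds at (-11.500, 14.000, 62.000°)
step 4: Δleader=(-4.000, 4.000, -8.000°), engaged; cmd=(-5.500, 0.000, -16.500°) → follower=(-17.000, 14.000, 45.500°)
step 5: Δleader=(22.000, 8.000, 19.000°), disengaged; cmd=(0,0,0) → follower holds at (-17.000, 14.000, 45.500°)
step 6: Δleader=(-13.000, 14.000, 10.000°), engaged; cmd=(-19.000, 5.000, 19.500°) → follower=(-36.000, 19.000, 65.000°)
step 7: Δleader=(13.000, 8.000, -21.000°), engaged; cmd=(20.000, 2.000, -42.500°) → follower=(-16.000, 21.000, 22.500°)
step 8: Δleader=(11.000, -19.000, -26.000°), engaged; cmd=(17.000, -11.500, -52.500°) → follower=(1.000, 9.500, -30.000°)

7.500 5.000 36.500
7.500 5.000 36.500
-11.500 14.000 62.000
-11.500 14.000 62.000
-17.000 14.000 45.500
-17.000 14.000 45.500
-36.000 19.000 65.000
-16.000 21.000 22.500
1.000 9.500 -30.000


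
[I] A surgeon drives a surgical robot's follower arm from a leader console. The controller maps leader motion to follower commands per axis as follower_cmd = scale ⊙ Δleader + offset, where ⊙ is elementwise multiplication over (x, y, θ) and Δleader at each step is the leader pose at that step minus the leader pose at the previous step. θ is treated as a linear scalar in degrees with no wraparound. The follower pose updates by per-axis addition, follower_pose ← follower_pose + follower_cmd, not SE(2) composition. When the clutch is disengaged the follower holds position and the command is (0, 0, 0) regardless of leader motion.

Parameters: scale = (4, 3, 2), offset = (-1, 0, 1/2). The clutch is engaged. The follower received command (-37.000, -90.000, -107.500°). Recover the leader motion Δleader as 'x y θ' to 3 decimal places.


-9.000 -30.000 -54.000

axis x: (-37.000 − -1) / (4) = -9.000
axis y: (-90.000 − 0) / (3) = -30.000
axis θ: (-107.500 − 1/2) / (2) = -54.000


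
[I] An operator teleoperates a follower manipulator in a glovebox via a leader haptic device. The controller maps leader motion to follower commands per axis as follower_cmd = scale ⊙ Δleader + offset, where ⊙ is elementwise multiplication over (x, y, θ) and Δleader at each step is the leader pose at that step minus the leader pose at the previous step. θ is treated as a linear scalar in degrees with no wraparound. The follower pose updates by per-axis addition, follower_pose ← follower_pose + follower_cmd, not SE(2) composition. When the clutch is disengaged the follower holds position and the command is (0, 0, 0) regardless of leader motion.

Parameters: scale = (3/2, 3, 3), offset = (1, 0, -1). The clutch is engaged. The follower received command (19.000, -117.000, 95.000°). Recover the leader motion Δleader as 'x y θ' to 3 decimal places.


12.000 -39.000 32.000

axis x: (19.000 − 1) / (3/2) = 12.000
axis y: (-117.000 − 0) / (3) = -39.000
axis θ: (95.000 − -1) / (3) = 32.000


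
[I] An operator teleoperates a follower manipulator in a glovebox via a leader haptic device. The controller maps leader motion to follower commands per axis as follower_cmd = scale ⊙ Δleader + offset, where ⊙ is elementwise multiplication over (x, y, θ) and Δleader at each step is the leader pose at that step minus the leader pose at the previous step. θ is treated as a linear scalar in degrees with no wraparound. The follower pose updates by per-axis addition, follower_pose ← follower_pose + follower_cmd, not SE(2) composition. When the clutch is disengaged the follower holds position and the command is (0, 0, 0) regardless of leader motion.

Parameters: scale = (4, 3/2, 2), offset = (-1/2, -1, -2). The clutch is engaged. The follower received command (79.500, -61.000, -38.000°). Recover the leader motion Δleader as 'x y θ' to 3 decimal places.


20.000 -40.000 -18.000

axis x: (79.500 − -1/2) / (4) = 20.000
axis y: (-61.000 − -1) / (3/2) = -40.000
axis θ: (-38.000 − -2) / (2) = -18.000


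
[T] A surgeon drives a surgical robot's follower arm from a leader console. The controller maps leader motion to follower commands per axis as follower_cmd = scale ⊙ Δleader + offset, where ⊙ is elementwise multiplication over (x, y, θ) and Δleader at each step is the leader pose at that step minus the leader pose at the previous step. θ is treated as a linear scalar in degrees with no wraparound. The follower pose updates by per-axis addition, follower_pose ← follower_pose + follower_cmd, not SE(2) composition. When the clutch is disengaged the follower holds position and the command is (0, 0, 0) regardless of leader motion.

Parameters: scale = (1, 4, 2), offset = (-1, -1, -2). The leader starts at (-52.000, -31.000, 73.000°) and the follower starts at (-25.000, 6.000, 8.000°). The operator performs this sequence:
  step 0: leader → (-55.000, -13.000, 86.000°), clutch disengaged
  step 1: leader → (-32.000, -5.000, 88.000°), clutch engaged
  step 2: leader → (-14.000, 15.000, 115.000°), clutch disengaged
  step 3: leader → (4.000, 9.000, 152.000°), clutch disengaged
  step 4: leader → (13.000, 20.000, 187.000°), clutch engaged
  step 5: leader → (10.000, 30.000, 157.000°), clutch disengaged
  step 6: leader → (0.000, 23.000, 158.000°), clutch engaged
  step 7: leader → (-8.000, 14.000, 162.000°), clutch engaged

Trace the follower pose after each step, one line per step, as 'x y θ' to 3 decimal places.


-25.000 6.000 8.000
-3.000 37.000 10.000
-3.000 37.000 10.000
-3.000 37.000 10.000
5.000 80.000 78.000
5.000 80.000 78.000
-6.000 51.000 78.000
-15.000 14.000 84.000

step 0: Δleader=(-3.000, 18.000, 13.000°), disengaged; cmd=(0,0,0) → follower holds at (-25.000, 6.000, 8.000°)
step 1: Δleader=(23.000, 8.000, 2.000°), engaged; cmd=(22.000, 31.000, 2.000°) → follower=(-3.000, 37.000, 10.000°)
step 2: Δleader=(18.000, 20.000, 27.000°), disengaged; cmd=(0,0,0) → follower holds at (-3.000, 37.000, 10.000°)
step 3: Δleader=(18.000, -6.000, 37.000°), disengaged; cmd=(0,0,0) → follower holds at (-3.000, 37.000, 10.000°)
step 4: Δleader=(9.000, 11.000, 35.000°), engaged; cmd=(8.000, 43.000, 68.000°) → follower=(5.000, 80.000, 78.000°)
step 5: Δleader=(-3.000, 10.000, -30.000°), disengaged; cmd=(0,0,0) → follower holds at (5.000, 80.000, 78.000°)
step 6: Δleader=(-10.000, -7.000, 1.000°), engaged; cmd=(-11.000, -29.000, 0.000°) → follower=(-6.000, 51.000, 78.000°)
step 7: Δleader=(-8.000, -9.000, 4.000°), engaged; cmd=(-9.000, -37.000, 6.000°) → follower=(-15.000, 14.000, 84.000°)


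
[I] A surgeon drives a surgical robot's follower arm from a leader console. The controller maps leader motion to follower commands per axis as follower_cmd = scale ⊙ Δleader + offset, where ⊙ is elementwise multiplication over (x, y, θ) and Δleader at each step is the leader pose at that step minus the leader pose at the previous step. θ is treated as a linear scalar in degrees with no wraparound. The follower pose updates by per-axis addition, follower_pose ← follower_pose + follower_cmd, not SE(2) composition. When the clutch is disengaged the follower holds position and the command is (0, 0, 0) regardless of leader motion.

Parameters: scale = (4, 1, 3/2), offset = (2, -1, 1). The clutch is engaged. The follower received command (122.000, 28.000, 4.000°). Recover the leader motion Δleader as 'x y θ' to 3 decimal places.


axis x: (122.000 − 2) / (4) = 30.000
axis y: (28.000 − -1) / (1) = 29.000
axis θ: (4.000 − 1) / (3/2) = 2.000

30.000 29.000 2.000


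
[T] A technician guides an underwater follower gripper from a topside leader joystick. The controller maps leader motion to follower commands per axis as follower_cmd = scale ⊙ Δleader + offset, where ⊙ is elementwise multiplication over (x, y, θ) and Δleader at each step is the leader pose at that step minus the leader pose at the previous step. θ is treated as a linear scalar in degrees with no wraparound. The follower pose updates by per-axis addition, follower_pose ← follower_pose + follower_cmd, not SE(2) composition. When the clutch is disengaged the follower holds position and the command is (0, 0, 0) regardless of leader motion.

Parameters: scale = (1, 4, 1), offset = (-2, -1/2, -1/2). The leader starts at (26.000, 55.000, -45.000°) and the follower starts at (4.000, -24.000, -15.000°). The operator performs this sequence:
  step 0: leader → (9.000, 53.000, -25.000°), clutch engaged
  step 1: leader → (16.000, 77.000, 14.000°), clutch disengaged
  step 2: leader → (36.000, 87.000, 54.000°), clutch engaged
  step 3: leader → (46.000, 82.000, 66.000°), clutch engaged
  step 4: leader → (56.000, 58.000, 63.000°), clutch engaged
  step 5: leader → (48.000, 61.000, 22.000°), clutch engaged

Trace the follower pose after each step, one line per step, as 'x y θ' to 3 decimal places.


step 0: Δleader=(-17.000, -2.000, 20.000°), engaged; cmd=(-19.000, -8.500, 19.500°) → follower=(-15.000, -32.500, 4.500°)
step 1: Δleader=(7.000, 24.000, 39.000°), disengaged; cmd=(0,0,0) → follower holds at (-15.000, -32.500, 4.500°)
step 2: Δleader=(20.000, 10.000, 40.000°), engaged; cmd=(18.000, 39.500, 39.500°) → follower=(3.000, 7.000, 44.000°)
step 3: Δleader=(10.000, -5.000, 12.000°), engaged; cmd=(8.000, -20.500, 11.500°) → follower=(11.000, -13.500, 55.500°)
step 4: Δleader=(10.000, -24.000, -3.000°), engaged; cmd=(8.000, -96.500, -3.500°) → follower=(19.000, -110.000, 52.000°)
step 5: Δleader=(-8.000, 3.000, -41.000°), engaged; cmd=(-10.000, 11.500, -41.500°) → follower=(9.000, -98.500, 10.500°)

-15.000 -32.500 4.500
-15.000 -32.500 4.500
3.000 7.000 44.000
11.000 -13.500 55.500
19.000 -110.000 52.000
9.000 -98.500 10.500


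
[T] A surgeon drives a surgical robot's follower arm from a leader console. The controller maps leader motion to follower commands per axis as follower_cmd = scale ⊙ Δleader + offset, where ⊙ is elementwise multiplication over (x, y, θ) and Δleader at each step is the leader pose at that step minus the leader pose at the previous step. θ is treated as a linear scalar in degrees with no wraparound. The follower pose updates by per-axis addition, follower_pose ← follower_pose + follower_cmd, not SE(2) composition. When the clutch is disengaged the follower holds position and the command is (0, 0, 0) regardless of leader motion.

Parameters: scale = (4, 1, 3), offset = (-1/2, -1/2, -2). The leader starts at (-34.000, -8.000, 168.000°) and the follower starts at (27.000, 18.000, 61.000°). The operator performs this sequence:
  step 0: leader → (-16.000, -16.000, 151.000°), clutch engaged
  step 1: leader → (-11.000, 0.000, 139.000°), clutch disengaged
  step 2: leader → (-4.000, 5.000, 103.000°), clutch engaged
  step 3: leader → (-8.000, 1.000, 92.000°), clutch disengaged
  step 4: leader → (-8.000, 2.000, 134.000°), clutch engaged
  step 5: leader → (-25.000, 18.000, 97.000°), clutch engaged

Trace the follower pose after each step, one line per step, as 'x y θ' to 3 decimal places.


98.500 9.500 8.000
98.500 9.500 8.000
126.000 14.000 -102.000
126.000 14.000 -102.000
125.500 14.500 22.000
57.000 30.000 -91.000

step 0: Δleader=(18.000, -8.000, -17.000°), engaged; cmd=(71.500, -8.500, -53.000°) → follower=(98.500, 9.500, 8.000°)
step 1: Δleader=(5.000, 16.000, -12.000°), disengaged; cmd=(0,0,0) → follower holds at (98.500, 9.500, 8.000°)
step 2: Δleader=(7.000, 5.000, -36.000°), engaged; cmd=(27.500, 4.500, -110.000°) → follower=(126.000, 14.000, -102.000°)
step 3: Δleader=(-4.000, -4.000, -11.000°), disengaged; cmd=(0,0,0) → follower holds at (126.000, 14.000, -102.000°)
step 4: Δleader=(0.000, 1.000, 42.000°), engaged; cmd=(-0.500, 0.500, 124.000°) → follower=(125.500, 14.500, 22.000°)
step 5: Δleader=(-17.000, 16.000, -37.000°), engaged; cmd=(-68.500, 15.500, -113.000°) → follower=(57.000, 30.000, -91.000°)


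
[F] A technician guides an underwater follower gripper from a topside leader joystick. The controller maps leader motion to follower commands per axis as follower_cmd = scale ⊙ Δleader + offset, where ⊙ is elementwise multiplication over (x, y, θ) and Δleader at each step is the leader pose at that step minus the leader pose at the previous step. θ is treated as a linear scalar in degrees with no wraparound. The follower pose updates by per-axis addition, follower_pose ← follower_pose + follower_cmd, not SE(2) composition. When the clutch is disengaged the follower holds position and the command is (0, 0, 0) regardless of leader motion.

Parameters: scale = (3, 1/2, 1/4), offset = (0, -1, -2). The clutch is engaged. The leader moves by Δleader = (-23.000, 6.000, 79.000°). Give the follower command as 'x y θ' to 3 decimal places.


-69.000 2.000 17.750

axis x: 3·-23.000 + 0 = -69.000
axis y: 1/2·6.000 + -1 = 2.000
axis θ: 1/4·79.000 + -2 = 17.750


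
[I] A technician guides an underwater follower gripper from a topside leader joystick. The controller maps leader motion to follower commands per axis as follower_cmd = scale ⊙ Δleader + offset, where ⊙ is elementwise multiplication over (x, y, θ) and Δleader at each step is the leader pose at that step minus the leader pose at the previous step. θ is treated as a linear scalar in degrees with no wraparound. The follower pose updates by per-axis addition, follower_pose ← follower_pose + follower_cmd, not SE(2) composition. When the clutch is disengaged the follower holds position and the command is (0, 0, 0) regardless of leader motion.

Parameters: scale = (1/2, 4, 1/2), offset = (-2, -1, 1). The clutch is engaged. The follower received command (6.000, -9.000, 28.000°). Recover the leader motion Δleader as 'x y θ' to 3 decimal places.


16.000 -2.000 54.000

axis x: (6.000 − -2) / (1/2) = 16.000
axis y: (-9.000 − -1) / (4) = -2.000
axis θ: (28.000 − 1) / (1/2) = 54.000


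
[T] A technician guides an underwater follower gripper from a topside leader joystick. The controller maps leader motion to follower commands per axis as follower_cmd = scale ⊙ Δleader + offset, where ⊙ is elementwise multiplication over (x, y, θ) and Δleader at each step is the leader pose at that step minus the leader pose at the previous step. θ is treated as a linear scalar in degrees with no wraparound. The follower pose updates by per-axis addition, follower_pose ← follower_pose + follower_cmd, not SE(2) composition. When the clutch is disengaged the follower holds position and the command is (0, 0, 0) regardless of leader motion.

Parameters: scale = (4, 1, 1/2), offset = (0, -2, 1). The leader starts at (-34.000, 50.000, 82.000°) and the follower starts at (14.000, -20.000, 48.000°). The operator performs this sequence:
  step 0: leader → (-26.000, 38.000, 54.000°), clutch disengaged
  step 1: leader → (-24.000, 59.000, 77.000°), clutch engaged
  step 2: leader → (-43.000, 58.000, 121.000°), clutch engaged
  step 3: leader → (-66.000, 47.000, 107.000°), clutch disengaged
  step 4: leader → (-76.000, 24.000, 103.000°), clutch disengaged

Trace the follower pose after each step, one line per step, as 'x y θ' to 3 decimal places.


14.000 -20.000 48.000
22.000 -1.000 60.500
-54.000 -4.000 83.500
-54.000 -4.000 83.500
-54.000 -4.000 83.500

step 0: Δleader=(8.000, -12.000, -28.000°), disengaged; cmd=(0,0,0) → follower holds at (14.000, -20.000, 48.000°)
step 1: Δleader=(2.000, 21.000, 23.000°), engaged; cmd=(8.000, 19.000, 12.500°) → follower=(22.000, -1.000, 60.500°)
step 2: Δleader=(-19.000, -1.000, 44.000°), engaged; cmd=(-76.000, -3.000, 23.000°) → follower=(-54.000, -4.000, 83.500°)
step 3: Δleader=(-23.000, -11.000, -14.000°), disengaged; cmd=(0,0,0) → follower holds at (-54.000, -4.000, 83.500°)
step 4: Δleader=(-10.000, -23.000, -4.000°), disengaged; cmd=(0,0,0) → follower holds at (-54.000, -4.000, 83.500°)


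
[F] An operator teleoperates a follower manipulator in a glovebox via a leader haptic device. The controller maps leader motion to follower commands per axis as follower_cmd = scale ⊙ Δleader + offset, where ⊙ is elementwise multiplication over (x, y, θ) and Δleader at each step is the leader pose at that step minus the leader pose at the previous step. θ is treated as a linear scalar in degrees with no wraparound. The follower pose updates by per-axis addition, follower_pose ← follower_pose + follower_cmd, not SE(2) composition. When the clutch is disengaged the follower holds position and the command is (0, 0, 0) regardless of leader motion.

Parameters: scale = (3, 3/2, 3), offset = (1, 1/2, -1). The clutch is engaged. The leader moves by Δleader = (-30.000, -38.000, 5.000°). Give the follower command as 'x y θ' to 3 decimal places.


-89.000 -56.500 14.000

axis x: 3·-30.000 + 1 = -89.000
axis y: 3/2·-38.000 + 1/2 = -56.500
axis θ: 3·5.000 + -1 = 14.000


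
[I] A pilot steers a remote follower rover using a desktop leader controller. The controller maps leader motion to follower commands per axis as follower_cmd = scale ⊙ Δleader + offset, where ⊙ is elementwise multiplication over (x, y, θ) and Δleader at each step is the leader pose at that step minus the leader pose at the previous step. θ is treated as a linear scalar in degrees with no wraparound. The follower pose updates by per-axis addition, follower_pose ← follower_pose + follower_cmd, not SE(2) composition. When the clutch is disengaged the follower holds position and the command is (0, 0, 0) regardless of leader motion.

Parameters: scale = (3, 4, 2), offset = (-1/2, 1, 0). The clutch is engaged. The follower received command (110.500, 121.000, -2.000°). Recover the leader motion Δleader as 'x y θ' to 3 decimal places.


axis x: (110.500 − -1/2) / (3) = 37.000
axis y: (121.000 − 1) / (4) = 30.000
axis θ: (-2.000 − 0) / (2) = -1.000

37.000 30.000 -1.000
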